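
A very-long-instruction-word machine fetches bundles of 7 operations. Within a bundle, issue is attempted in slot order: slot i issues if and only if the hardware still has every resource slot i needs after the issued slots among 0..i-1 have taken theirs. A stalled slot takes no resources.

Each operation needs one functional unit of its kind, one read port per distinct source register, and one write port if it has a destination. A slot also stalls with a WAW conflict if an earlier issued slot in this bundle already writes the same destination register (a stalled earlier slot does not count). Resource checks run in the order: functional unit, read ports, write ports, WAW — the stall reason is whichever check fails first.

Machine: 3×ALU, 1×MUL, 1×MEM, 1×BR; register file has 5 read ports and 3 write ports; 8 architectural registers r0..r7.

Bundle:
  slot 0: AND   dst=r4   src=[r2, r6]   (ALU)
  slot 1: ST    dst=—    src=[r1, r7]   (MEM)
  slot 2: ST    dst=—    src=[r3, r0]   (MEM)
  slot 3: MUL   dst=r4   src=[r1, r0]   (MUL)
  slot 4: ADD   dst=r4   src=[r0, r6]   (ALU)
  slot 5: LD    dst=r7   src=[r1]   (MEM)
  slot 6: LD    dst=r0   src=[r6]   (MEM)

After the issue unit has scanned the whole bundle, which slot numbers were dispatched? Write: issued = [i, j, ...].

  0. ALU→r4 ⇒ go  {2A/1Mu/1Ld/1B | 3r 2w}
  1. MEM ⇒ go  {2A/1Mu/0Ld/1B | 1r 2w}
  2. MEM ⇒ no(FU)  {2A/1Mu/0Ld/1B | 1r 2w}
  3. MUL→r4 ⇒ no(RD_PORT)  {2A/1Mu/0Ld/1B | 1r 2w}
  4. ALU→r4 ⇒ no(RD_PORT)  {2A/1Mu/0Ld/1B | 1r 2w}
  5. MEM→r7 ⇒ no(FU)  {2A/1Mu/0Ld/1B | 1r 2w}
  6. MEM→r0 ⇒ no(FU)  {2A/1Mu/0Ld/1B | 1r 2w}

issued = [0, 1]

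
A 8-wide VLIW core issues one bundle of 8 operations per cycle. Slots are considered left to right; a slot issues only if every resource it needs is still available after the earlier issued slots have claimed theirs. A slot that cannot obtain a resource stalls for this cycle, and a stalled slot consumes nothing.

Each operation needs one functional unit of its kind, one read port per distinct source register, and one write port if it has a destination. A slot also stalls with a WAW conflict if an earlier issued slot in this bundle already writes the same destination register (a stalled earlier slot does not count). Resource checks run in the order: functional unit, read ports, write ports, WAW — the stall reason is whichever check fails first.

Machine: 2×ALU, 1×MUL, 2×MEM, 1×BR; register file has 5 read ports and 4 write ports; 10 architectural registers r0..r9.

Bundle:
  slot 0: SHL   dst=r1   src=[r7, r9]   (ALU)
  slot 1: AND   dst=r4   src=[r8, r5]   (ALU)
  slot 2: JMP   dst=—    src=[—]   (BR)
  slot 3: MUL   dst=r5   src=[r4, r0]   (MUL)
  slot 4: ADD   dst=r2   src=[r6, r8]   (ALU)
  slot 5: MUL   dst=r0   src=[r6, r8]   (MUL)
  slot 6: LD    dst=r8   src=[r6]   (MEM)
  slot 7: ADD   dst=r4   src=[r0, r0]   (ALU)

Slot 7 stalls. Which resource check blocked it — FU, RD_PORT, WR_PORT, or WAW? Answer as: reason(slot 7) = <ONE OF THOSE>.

reason(slot 7) = FU

  0. ALU→r1 ⇒ go  {1A/1Mu/2Ld/1B | 3r 3w}
  1. ALU→r4 ⇒ go  {0A/1Mu/2Ld/1B | 1r 2w}
  2. BR ⇒ go  {0A/1Mu/2Ld/0B | 1r 2w}
  3. MUL→r5 ⇒ no(RD_PORT)  {0A/1Mu/2Ld/0B | 1r 2w}
  4. ALU→r2 ⇒ no(FU)  {0A/1Mu/2Ld/0B | 1r 2w}
  5. MUL→r0 ⇒ no(RD_PORT)  {0A/1Mu/2Ld/0B | 1r 2w}
  6. MEM→r8 ⇒ go  {0A/1Mu/1Ld/0B | 0r 1w}
  7. ALU→r4 ⇒ no(FU)  {0A/1Mu/1Ld/0B | 0r 1w}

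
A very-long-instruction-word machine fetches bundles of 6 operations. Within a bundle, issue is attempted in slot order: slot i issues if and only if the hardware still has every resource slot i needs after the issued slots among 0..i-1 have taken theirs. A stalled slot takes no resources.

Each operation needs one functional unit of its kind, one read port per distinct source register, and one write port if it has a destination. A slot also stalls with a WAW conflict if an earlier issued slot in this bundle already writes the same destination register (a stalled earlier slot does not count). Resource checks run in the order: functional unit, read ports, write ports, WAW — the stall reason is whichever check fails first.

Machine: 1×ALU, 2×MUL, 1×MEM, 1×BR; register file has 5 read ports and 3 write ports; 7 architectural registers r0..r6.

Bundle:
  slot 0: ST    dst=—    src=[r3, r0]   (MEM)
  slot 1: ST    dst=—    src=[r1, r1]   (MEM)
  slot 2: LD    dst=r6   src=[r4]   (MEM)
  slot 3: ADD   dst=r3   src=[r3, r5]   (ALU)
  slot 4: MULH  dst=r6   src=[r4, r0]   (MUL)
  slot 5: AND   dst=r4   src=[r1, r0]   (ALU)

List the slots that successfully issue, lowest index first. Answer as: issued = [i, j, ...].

issued = [0, 3]

#0 MEM src=r3,r0 dispatched  <A:1 Mu:2 Ld:0 B:1 rd:3 wr:3>
#1 MEM src=r1,r1 held:FU  <A:1 Mu:2 Ld:0 B:1 rd:3 wr:3>
#2 MEM src=r4 held:FU  <A:1 Mu:2 Ld:0 B:1 rd:3 wr:3>
#3 ALU src=r3,r5 dispatched  <A:0 Mu:2 Ld:0 B:1 rd:1 wr:2>
#4 MUL src=r4,r0 held:RD_PORT  <A:0 Mu:2 Ld:0 B:1 rd:1 wr:2>
#5 ALU src=r1,r0 held:FU  <A:0 Mu:2 Ld:0 B:1 rd:1 wr:2>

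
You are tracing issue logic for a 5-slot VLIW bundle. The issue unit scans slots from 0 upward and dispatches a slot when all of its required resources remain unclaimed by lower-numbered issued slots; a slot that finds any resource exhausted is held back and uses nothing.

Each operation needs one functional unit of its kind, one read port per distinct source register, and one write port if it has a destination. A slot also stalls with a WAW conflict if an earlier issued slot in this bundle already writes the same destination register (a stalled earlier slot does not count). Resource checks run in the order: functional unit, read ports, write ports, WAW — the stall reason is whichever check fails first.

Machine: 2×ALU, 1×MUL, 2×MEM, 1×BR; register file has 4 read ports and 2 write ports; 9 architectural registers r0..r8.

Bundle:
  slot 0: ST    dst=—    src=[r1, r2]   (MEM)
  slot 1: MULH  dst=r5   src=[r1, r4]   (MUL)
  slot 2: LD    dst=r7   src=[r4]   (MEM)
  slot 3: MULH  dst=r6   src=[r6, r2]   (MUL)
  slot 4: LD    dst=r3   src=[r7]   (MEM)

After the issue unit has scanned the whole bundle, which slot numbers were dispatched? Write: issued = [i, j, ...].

[0] MEM needs rd=2 wr=0: ok; after: ALU=2 MUL=1 MEM=1 BR=1, R=2, W=2
[1] MUL needs rd=2 wr=1: ok; after: ALU=2 MUL=0 MEM=1 BR=1, R=0, W=1
[2] MEM needs rd=1 wr=1: RD_PORT; after: ALU=2 MUL=0 MEM=1 BR=1, R=0, W=1
[3] MUL needs rd=2 wr=1: FU; after: ALU=2 MUL=0 MEM=1 BR=1, R=0, W=1
[4] MEM needs rd=1 wr=1: RD_PORT; after: ALU=2 MUL=0 MEM=1 BR=1, R=0, W=1

issued = [0, 1]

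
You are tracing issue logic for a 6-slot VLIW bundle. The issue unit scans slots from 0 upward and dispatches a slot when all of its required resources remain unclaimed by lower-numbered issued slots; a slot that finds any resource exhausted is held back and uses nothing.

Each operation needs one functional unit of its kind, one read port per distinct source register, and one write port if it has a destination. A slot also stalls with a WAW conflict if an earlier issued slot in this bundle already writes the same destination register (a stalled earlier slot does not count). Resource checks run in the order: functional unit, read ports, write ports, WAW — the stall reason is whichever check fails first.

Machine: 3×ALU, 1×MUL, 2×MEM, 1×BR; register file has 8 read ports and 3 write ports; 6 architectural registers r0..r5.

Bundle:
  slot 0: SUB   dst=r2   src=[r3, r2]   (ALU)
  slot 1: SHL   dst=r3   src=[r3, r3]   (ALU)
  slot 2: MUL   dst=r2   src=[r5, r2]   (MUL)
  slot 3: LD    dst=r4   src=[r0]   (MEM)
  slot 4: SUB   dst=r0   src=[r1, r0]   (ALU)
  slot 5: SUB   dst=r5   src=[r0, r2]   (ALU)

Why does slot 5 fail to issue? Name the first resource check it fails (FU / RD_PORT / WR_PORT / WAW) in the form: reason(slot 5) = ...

(0) want 1×ALU +2rd +1wr — yes → AL2|MU1|ME2|BR1|rd6|wr2
(1) want 1×ALU +1rd +1wr — yes → AL1|MU1|ME2|BR1|rd5|wr1
(2) want 1×MUL +2rd +1wr — WAW → AL1|MU1|ME2|BR1|rd5|wr1
(3) want 1×MEM +1rd +1wr — yes → AL1|MU1|ME1|BR1|rd4|wr0
(4) want 1×ALU +2rd +1wr — WR_PORT → AL1|MU1|ME1|BR1|rd4|wr0
(5) want 1×ALU +2rd +1wr — WR_PORT → AL1|MU1|ME1|BR1|rd4|wr0

reason(slot 5) = WR_PORT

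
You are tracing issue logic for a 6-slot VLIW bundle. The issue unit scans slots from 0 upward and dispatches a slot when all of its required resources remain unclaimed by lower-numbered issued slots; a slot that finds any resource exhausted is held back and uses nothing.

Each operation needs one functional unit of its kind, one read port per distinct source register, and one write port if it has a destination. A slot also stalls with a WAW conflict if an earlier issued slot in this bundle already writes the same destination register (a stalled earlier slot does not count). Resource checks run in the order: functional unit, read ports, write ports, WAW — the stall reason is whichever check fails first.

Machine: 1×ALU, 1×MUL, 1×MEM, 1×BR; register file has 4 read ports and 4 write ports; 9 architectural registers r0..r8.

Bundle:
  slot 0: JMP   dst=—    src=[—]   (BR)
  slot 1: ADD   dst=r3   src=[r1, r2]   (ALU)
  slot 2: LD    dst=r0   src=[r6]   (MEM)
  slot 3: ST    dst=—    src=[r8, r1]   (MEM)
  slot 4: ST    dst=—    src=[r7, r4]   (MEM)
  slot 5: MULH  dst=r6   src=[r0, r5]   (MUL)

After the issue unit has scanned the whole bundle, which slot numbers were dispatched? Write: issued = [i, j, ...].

slot 0 (BR): ISSUE — free A1,Mu1,Ld1,B0 rp4 wp4
slot 1 (ALU): ISSUE — free A0,Mu1,Ld1,B0 rp2 wp3
slot 2 (MEM): ISSUE — free A0,Mu1,Ld0,B0 rp1 wp2
slot 3 (MEM): stall FU — free A0,Mu1,Ld0,B0 rp1 wp2
slot 4 (MEM): stall FU — free A0,Mu1,Ld0,B0 rp1 wp2
slot 5 (MUL): stall RD_PORT — free A0,Mu1,Ld0,B0 rp1 wp2

issued = [0, 1, 2]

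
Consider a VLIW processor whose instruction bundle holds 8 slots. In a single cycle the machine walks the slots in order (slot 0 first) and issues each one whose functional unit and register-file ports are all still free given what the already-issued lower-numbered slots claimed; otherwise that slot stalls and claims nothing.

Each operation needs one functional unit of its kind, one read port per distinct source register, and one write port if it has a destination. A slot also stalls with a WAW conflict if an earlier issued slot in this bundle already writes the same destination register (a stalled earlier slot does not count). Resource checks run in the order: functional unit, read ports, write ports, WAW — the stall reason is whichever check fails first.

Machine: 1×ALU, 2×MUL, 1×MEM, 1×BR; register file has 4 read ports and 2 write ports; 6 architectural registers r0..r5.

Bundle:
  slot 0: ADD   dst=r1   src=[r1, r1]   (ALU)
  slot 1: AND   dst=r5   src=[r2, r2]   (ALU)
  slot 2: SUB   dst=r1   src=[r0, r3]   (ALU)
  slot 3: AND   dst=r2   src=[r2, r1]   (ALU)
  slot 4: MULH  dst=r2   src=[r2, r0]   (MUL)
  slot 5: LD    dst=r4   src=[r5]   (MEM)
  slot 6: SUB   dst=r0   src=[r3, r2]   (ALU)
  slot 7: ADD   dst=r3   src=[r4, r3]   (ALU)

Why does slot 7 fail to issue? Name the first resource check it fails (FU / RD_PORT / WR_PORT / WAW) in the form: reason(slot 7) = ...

[0] ALU needs rd=1 wr=1: ok; after: ALU=0 MUL=2 MEM=1 BR=1, R=3, W=1
[1] ALU needs rd=1 wr=1: FU; after: ALU=0 MUL=2 MEM=1 BR=1, R=3, W=1
[2] ALU needs rd=2 wr=1: FU; after: ALU=0 MUL=2 MEM=1 BR=1, R=3, W=1
[3] ALU needs rd=2 wr=1: FU; after: ALU=0 MUL=2 MEM=1 BR=1, R=3, W=1
[4] MUL needs rd=2 wr=1: ok; after: ALU=0 MUL=1 MEM=1 BR=1, R=1, W=0
[5] MEM needs rd=1 wr=1: WR_PORT; after: ALU=0 MUL=1 MEM=1 BR=1, R=1, W=0
[6] ALU needs rd=2 wr=1: FU; after: ALU=0 MUL=1 MEM=1 BR=1, R=1, W=0
[7] ALU needs rd=2 wr=1: FU; after: ALU=0 MUL=1 MEM=1 BR=1, R=1, W=0

reason(slot 7) = FU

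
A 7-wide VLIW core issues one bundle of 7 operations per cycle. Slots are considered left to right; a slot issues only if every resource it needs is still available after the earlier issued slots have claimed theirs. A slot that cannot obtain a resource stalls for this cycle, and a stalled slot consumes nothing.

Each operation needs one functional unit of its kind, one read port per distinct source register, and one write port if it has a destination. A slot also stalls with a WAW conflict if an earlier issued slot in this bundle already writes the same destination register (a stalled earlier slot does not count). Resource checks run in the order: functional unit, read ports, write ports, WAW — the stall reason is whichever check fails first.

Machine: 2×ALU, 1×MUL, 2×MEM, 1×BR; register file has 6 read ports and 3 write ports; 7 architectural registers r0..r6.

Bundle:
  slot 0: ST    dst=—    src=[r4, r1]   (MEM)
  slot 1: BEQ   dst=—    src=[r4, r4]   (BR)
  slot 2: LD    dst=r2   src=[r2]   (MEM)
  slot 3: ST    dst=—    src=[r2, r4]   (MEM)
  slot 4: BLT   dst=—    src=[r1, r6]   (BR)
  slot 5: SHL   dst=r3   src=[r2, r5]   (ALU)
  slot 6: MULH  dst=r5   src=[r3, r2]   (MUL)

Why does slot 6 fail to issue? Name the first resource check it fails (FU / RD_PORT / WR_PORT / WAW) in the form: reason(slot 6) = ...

#0 MEM src=r4,r1 dispatched  <A:2 Mu:1 Ld:1 B:1 rd:4 wr:3>
#1 BR src=r4,r4 dispatched  <A:2 Mu:1 Ld:1 B:0 rd:3 wr:3>
#2 MEM src=r2 dispatched  <A:2 Mu:1 Ld:0 B:0 rd:2 wr:2>
#3 MEM src=r2,r4 held:FU  <A:2 Mu:1 Ld:0 B:0 rd:2 wr:2>
#4 BR src=r1,r6 held:FU  <A:2 Mu:1 Ld:0 B:0 rd:2 wr:2>
#5 ALU src=r2,r5 dispatched  <A:1 Mu:1 Ld:0 B:0 rd:0 wr:1>
#6 MUL src=r3,r2 held:RD_PORT  <A:1 Mu:1 Ld:0 B:0 rd:0 wr:1>

reason(slot 6) = RD_PORT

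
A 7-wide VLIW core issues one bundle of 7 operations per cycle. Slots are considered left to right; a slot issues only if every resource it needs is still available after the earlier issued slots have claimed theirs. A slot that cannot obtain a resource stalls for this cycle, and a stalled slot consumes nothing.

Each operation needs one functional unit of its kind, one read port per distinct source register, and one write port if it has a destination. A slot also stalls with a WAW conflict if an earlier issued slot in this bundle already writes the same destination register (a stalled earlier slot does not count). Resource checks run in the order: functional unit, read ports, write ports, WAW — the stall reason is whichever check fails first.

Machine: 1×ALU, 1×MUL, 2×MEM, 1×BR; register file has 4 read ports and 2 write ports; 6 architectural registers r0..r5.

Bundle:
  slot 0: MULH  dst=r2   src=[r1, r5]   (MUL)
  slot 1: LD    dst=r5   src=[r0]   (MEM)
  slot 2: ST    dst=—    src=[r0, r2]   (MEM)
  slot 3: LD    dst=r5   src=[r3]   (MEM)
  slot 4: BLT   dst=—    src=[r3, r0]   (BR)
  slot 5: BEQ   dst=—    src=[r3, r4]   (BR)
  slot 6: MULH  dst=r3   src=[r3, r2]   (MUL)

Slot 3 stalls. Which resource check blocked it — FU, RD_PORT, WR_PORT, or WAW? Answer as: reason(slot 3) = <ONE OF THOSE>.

reason(slot 3) = WR_PORT

(0) want 1×MUL +2rd +1wr — yes → AL1|MU0|ME2|BR1|rd2|wr1
(1) want 1×MEM +1rd +1wr — yes → AL1|MU0|ME1|BR1|rd1|wr0
(2) want 1×MEM +2rd +0wr — RD_PORT → AL1|MU0|ME1|BR1|rd1|wr0
(3) want 1×MEM +1rd +1wr — WR_PORT → AL1|MU0|ME1|BR1|rd1|wr0
(4) want 1×BR +2rd +0wr — RD_PORT → AL1|MU0|ME1|BR1|rd1|wr0
(5) want 1×BR +2rd +0wr — RD_PORT → AL1|MU0|ME1|BR1|rd1|wr0
(6) want 1×MUL +2rd +1wr — FU → AL1|MU0|ME1|BR1|rd1|wr0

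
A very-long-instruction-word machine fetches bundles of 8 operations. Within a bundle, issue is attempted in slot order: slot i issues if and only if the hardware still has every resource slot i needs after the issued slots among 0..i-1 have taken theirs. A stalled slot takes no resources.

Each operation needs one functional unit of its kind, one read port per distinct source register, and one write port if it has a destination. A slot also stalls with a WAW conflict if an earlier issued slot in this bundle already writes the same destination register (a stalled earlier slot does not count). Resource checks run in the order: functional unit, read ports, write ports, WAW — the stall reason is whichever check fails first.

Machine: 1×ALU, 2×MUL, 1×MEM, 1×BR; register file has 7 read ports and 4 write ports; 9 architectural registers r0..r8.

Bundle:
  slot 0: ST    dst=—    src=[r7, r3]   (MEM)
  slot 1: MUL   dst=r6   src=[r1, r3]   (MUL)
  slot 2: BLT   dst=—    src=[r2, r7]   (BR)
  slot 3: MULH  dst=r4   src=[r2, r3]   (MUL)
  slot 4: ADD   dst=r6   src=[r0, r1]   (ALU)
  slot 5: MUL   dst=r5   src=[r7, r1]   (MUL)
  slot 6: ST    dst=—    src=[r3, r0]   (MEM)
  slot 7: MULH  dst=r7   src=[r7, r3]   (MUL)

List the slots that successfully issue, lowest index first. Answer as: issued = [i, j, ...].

  0. MEM ⇒ go  {1A/2Mu/0Ld/1B | 5r 4w}
  1. MUL→r6 ⇒ go  {1A/1Mu/0Ld/1B | 3r 3w}
  2. BR ⇒ go  {1A/1Mu/0Ld/0B | 1r 3w}
  3. MUL→r4 ⇒ no(RD_PORT)  {1A/1Mu/0Ld/0B | 1r 3w}
  4. ALU→r6 ⇒ no(RD_PORT)  {1A/1Mu/0Ld/0B | 1r 3w}
  5. MUL→r5 ⇒ no(RD_PORT)  {1A/1Mu/0Ld/0B | 1r 3w}
  6. MEM ⇒ no(FU)  {1A/1Mu/0Ld/0B | 1r 3w}
  7. MUL→r7 ⇒ no(RD_PORT)  {1A/1Mu/0Ld/0B | 1r 3w}

issued = [0, 1, 2]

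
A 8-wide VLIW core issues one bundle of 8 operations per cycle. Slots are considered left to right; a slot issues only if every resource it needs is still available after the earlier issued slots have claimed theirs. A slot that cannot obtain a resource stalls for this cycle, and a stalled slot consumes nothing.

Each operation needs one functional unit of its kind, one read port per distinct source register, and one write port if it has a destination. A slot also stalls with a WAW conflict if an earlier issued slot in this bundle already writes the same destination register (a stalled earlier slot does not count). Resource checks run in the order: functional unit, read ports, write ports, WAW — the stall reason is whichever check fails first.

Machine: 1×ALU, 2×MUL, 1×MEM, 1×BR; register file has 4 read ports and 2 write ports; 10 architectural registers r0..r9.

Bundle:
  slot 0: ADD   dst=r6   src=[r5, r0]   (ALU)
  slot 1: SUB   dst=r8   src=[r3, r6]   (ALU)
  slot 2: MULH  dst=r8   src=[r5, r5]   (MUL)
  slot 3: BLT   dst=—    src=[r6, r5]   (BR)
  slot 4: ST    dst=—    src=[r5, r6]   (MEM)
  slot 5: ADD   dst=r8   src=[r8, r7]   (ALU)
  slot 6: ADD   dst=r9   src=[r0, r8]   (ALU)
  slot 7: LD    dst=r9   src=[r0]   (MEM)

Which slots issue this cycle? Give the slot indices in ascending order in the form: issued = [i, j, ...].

issued = [0, 2]

(0) want 1×ALU +2rd +1wr — yes → AL0|MU2|ME1|BR1|rd2|wr1
(1) want 1×ALU +2rd +1wr — FU → AL0|MU2|ME1|BR1|rd2|wr1
(2) want 1×MUL +1rd +1wr — yes → AL0|MU1|ME1|BR1|rd1|wr0
(3) want 1×BR +2rd +0wr — RD_PORT → AL0|MU1|ME1|BR1|rd1|wr0
(4) want 1×MEM +2rd +0wr — RD_PORT → AL0|MU1|ME1|BR1|rd1|wr0
(5) want 1×ALU +2rd +1wr — FU → AL0|MU1|ME1|BR1|rd1|wr0
(6) want 1×ALU +2rd +1wr — FU → AL0|MU1|ME1|BR1|rd1|wr0
(7) want 1×MEM +1rd +1wr — WR_PORT → AL0|MU1|ME1|BR1|rd1|wr0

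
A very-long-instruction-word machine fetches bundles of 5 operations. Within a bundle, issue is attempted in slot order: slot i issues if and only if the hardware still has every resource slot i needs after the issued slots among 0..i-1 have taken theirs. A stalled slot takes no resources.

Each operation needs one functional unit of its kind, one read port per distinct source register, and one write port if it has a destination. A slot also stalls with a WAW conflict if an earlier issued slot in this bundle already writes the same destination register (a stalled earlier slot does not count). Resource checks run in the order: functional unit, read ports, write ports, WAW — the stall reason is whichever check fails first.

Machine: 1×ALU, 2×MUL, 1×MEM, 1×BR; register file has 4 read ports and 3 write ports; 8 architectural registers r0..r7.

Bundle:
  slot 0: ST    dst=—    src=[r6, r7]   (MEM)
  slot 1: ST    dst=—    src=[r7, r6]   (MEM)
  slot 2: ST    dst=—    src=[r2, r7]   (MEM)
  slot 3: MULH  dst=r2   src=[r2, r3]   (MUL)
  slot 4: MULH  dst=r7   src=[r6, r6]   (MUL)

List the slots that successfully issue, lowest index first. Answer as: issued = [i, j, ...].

issued = [0, 3]

(0) want 1×MEM +2rd +0wr — yes → AL1|MU2|ME0|BR1|rd2|wr3
(1) want 1×MEM +2rd +0wr — FU → AL1|MU2|ME0|BR1|rd2|wr3
(2) want 1×MEM +2rd +0wr — FU → AL1|MU2|ME0|BR1|rd2|wr3
(3) want 1×MUL +2rd +1wr — yes → AL1|MU1|ME0|BR1|rd0|wr2
(4) want 1×MUL +1rd +1wr — RD_PORT → AL1|MU1|ME0|BR1|rd0|wr2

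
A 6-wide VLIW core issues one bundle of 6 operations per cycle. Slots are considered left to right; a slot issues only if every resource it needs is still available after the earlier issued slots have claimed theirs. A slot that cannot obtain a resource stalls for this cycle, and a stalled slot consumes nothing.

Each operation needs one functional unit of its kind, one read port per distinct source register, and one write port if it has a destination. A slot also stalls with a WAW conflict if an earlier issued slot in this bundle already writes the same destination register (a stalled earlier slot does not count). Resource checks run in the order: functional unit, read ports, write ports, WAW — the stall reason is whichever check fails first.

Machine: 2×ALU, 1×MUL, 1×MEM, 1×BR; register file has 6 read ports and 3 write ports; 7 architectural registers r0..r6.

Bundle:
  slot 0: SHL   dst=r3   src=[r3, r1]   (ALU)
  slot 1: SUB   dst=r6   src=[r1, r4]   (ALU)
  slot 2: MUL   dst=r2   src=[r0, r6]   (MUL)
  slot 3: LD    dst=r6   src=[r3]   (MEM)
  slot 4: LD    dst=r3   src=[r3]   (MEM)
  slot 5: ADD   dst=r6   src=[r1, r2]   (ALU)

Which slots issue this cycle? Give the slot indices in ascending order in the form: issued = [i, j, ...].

issued = [0, 1, 2]

[0] ALU needs rd=2 wr=1: ok; after: ALU=1 MUL=1 MEM=1 BR=1, R=4, W=2
[1] ALU needs rd=2 wr=1: ok; after: ALU=0 MUL=1 MEM=1 BR=1, R=2, W=1
[2] MUL needs rd=2 wr=1: ok; after: ALU=0 MUL=0 MEM=1 BR=1, R=0, W=0
[3] MEM needs rd=1 wr=1: RD_PORT; after: ALU=0 MUL=0 MEM=1 BR=1, R=0, W=0
[4] MEM needs rd=1 wr=1: RD_PORT; after: ALU=0 MUL=0 MEM=1 BR=1, R=0, W=0
[5] ALU needs rd=2 wr=1: FU; after: ALU=0 MUL=0 MEM=1 BR=1, R=0, W=0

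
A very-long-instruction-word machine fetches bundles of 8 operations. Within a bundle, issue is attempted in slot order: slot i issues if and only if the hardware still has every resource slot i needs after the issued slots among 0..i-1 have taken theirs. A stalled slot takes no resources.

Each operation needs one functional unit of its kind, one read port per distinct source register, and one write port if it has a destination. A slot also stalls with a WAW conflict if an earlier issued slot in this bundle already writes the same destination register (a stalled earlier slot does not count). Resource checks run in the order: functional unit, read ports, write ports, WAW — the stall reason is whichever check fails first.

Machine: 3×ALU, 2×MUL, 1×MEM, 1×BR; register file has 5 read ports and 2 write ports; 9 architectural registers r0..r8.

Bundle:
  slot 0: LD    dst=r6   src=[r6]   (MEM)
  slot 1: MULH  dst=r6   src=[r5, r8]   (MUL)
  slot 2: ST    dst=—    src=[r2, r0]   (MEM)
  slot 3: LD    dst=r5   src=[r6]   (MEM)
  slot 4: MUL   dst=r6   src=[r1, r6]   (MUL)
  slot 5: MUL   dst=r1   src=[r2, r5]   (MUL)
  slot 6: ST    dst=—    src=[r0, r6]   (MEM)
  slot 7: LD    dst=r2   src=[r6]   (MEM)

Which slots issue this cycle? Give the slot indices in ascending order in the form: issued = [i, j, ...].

issued = [0, 5]

  0. MEM→r6 ⇒ go  {3A/2Mu/0Ld/1B | 4r 1w}
  1. MUL→r6 ⇒ no(WAW)  {3A/2Mu/0Ld/1B | 4r 1w}
  2. MEM ⇒ no(FU)  {3A/2Mu/0Ld/1B | 4r 1w}
  3. MEM→r5 ⇒ no(FU)  {3A/2Mu/0Ld/1B | 4r 1w}
  4. MUL→r6 ⇒ no(WAW)  {3A/2Mu/0Ld/1B | 4r 1w}
  5. MUL→r1 ⇒ go  {3A/1Mu/0Ld/1B | 2r 0w}
  6. MEM ⇒ no(FU)  {3A/1Mu/0Ld/1B | 2r 0w}
  7. MEM→r2 ⇒ no(FU)  {3A/1Mu/0Ld/1B | 2r 0w}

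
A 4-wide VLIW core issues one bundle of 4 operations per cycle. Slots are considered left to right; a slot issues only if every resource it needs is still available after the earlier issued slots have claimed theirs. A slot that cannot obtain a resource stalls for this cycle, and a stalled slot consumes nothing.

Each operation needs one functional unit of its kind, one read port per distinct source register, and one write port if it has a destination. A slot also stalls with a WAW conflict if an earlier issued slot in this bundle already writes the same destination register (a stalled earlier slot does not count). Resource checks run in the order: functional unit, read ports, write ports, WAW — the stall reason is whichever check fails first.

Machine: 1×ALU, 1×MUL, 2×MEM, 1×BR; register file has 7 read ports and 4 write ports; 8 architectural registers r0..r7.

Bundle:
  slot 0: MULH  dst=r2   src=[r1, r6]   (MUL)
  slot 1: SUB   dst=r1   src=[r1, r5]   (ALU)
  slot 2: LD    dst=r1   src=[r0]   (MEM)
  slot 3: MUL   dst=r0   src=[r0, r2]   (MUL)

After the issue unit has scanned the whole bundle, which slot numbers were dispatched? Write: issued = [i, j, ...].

  0. MUL→r2 ⇒ go  {1A/0Mu/2Ld/1B | 5r 3w}
  1. ALU→r1 ⇒ go  {0A/0Mu/2Ld/1B | 3r 2w}
  2. MEM→r1 ⇒ no(WAW)  {0A/0Mu/2Ld/1B | 3r 2w}
  3. MUL→r0 ⇒ no(FU)  {0A/0Mu/2Ld/1B | 3r 2w}

issued = [0, 1]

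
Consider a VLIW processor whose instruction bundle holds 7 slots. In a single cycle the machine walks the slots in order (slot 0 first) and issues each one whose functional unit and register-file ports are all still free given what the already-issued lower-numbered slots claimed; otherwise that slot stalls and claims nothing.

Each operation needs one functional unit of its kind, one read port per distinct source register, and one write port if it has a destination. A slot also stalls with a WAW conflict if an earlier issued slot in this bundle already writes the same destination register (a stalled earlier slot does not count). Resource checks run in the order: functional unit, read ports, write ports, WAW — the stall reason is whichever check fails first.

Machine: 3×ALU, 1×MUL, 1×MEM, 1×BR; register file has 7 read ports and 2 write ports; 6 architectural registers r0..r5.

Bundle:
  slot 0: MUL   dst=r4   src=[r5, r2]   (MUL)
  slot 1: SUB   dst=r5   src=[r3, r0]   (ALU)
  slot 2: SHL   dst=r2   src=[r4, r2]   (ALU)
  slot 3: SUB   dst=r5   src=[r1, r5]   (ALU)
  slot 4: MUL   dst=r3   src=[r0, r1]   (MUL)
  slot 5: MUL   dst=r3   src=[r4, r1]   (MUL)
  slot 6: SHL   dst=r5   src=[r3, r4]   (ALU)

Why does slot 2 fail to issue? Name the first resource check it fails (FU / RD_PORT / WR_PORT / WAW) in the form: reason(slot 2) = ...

(0) want 1×MUL +2rd +1wr — yes → AL3|MU0|ME1|BR1|rd5|wr1
(1) want 1×ALU +2rd +1wr — yes → AL2|MU0|ME1|BR1|rd3|wr0
(2) want 1×ALU +2rd +1wr — WR_PORT → AL2|MU0|ME1|BR1|rd3|wr0
(3) want 1×ALU +2rd +1wr — WR_PORT → AL2|MU0|ME1|BR1|rd3|wr0
(4) want 1×MUL +2rd +1wr — FU → AL2|MU0|ME1|BR1|rd3|wr0
(5) want 1×MUL +2rd +1wr — FU → AL2|MU0|ME1|BR1|rd3|wr0
(6) want 1×ALU +2rd +1wr — WR_PORT → AL2|MU0|ME1|BR1|rd3|wr0

reason(slot 2) = WR_PORT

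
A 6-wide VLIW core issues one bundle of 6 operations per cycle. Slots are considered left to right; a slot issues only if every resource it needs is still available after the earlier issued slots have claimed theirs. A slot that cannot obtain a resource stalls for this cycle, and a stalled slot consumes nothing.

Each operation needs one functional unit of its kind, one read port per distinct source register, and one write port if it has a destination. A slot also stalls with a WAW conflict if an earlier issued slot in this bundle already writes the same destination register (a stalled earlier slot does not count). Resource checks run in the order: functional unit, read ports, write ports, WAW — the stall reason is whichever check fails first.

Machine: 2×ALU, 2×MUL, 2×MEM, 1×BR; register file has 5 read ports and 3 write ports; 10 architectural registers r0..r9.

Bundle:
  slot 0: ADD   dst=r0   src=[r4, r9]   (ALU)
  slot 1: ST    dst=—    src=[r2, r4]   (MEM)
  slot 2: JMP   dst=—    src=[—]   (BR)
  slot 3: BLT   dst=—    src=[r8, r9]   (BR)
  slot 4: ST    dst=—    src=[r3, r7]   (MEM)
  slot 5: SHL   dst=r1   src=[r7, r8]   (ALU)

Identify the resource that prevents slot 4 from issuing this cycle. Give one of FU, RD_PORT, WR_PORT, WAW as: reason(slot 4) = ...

reason(slot 4) = RD_PORT

[0] ALU needs rd=2 wr=1: ok; after: ALU=1 MUL=2 MEM=2 BR=1, R=3, W=2
[1] MEM needs rd=2 wr=0: ok; after: ALU=1 MUL=2 MEM=1 BR=1, R=1, W=2
[2] BR needs rd=0 wr=0: ok; after: ALU=1 MUL=2 MEM=1 BR=0, R=1, W=2
[3] BR needs rd=2 wr=0: FU; after: ALU=1 MUL=2 MEM=1 BR=0, R=1, W=2
[4] MEM needs rd=2 wr=0: RD_PORT; after: ALU=1 MUL=2 MEM=1 BR=0, R=1, W=2
[5] ALU needs rd=2 wr=1: RD_PORT; after: ALU=1 MUL=2 MEM=1 BR=0, R=1, W=2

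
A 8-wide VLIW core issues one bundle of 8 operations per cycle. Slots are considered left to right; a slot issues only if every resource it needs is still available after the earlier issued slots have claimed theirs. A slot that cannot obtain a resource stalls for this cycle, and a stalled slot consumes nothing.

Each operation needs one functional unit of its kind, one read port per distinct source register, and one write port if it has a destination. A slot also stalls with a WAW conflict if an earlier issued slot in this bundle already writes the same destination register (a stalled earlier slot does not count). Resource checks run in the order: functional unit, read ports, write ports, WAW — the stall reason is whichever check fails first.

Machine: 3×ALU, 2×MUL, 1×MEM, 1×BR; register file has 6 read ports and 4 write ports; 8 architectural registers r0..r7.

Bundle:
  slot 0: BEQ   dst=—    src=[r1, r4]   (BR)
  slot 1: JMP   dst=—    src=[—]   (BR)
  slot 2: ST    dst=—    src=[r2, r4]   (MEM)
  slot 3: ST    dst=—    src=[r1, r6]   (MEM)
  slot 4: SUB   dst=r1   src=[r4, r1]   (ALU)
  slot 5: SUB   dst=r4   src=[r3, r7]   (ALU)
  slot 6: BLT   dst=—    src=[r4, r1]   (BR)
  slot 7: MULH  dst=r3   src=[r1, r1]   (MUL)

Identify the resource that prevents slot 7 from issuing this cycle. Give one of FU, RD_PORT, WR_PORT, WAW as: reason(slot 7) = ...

[0] BR needs rd=2 wr=0: ok; after: ALU=3 MUL=2 MEM=1 BR=0, R=4, W=4
[1] BR needs rd=0 wr=0: FU; after: ALU=3 MUL=2 MEM=1 BR=0, R=4, W=4
[2] MEM needs rd=2 wr=0: ok; after: ALU=3 MUL=2 MEM=0 BR=0, R=2, W=4
[3] MEM needs rd=2 wr=0: FU; after: ALU=3 MUL=2 MEM=0 BR=0, R=2, W=4
[4] ALU needs rd=2 wr=1: ok; after: ALU=2 MUL=2 MEM=0 BR=0, R=0, W=3
[5] ALU needs rd=2 wr=1: RD_PORT; after: ALU=2 MUL=2 MEM=0 BR=0, R=0, W=3
[6] BR needs rd=2 wr=0: FU; after: ALU=2 MUL=2 MEM=0 BR=0, R=0, W=3
[7] MUL needs rd=1 wr=1: RD_PORT; after: ALU=2 MUL=2 MEM=0 BR=0, R=0, W=3

reason(slot 7) = RD_PORT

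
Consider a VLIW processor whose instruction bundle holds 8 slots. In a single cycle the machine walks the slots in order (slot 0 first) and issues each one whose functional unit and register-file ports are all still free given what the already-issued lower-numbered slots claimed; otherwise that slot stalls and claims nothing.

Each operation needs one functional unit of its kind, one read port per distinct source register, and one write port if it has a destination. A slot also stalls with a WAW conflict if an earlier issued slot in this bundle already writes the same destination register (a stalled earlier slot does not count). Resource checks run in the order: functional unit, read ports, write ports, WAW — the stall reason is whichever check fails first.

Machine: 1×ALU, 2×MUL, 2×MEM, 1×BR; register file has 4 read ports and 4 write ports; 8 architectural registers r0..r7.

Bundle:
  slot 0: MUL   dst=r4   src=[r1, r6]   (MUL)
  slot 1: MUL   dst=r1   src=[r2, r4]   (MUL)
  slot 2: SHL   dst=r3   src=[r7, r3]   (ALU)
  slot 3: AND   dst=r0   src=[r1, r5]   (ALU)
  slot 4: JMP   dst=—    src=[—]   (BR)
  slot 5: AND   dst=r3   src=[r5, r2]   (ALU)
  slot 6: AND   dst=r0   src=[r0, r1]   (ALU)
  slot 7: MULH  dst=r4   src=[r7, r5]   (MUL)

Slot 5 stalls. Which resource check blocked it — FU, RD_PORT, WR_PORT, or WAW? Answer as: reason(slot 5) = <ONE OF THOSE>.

[0] MUL needs rd=2 wr=1: ok; after: ALU=1 MUL=1 MEM=2 BR=1, R=2, W=3
[1] MUL needs rd=2 wr=1: ok; after: ALU=1 MUL=0 MEM=2 BR=1, R=0, W=2
[2] ALU needs rd=2 wr=1: RD_PORT; after: ALU=1 MUL=0 MEM=2 BR=1, R=0, W=2
[3] ALU needs rd=2 wr=1: RD_PORT; after: ALU=1 MUL=0 MEM=2 BR=1, R=0, W=2
[4] BR needs rd=0 wr=0: ok; after: ALU=1 MUL=0 MEM=2 BR=0, R=0, W=2
[5] ALU needs rd=2 wr=1: RD_PORT; after: ALU=1 MUL=0 MEM=2 BR=0, R=0, W=2
[6] ALU needs rd=2 wr=1: RD_PORT; after: ALU=1 MUL=0 MEM=2 BR=0, R=0, W=2
[7] MUL needs rd=2 wr=1: FU; after: ALU=1 MUL=0 MEM=2 BR=0, R=0, W=2

reason(slot 5) = RD_PORT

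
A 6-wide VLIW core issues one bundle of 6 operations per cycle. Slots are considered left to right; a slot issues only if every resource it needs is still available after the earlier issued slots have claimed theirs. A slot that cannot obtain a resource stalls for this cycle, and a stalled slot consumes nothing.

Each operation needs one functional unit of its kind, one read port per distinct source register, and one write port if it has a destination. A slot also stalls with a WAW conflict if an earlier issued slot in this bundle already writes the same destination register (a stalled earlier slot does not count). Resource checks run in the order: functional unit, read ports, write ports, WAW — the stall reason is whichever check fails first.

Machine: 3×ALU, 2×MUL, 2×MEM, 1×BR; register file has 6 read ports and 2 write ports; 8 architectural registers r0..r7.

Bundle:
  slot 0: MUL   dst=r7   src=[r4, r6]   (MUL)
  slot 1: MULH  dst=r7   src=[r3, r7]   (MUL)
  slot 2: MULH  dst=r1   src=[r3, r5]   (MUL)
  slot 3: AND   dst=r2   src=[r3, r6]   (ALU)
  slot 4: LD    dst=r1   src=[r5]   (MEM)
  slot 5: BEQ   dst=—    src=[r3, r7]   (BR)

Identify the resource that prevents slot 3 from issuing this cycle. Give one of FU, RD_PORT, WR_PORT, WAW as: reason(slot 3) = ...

reason(slot 3) = WR_PORT

[0] MUL needs rd=2 wr=1: ok; after: ALU=3 MUL=1 MEM=2 BR=1, R=4, W=1
[1] MUL needs rd=2 wr=1: WAW; after: ALU=3 MUL=1 MEM=2 BR=1, R=4, W=1
[2] MUL needs rd=2 wr=1: ok; after: ALU=3 MUL=0 MEM=2 BR=1, R=2, W=0
[3] ALU needs rd=2 wr=1: WR_PORT; after: ALU=3 MUL=0 MEM=2 BR=1, R=2, W=0
[4] MEM needs rd=1 wr=1: WR_PORT; after: ALU=3 MUL=0 MEM=2 BR=1, R=2, W=0
[5] BR needs rd=2 wr=0: ok; after: ALU=3 MUL=0 MEM=2 BR=0, R=0, W=0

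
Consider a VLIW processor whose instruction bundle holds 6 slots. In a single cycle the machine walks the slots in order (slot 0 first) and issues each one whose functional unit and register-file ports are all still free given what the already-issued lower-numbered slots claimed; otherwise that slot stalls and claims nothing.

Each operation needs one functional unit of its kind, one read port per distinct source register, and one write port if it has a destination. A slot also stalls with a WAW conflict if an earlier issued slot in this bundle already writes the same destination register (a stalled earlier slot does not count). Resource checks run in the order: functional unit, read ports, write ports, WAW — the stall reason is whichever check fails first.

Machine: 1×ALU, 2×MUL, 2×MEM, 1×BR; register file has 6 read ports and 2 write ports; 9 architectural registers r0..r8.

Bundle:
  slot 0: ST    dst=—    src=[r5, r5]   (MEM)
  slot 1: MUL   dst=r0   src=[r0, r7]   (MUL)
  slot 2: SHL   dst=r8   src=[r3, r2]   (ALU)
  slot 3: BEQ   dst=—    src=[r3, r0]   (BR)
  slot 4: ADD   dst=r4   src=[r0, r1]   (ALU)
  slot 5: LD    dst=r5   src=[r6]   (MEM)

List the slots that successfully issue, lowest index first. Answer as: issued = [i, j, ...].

issued = [0, 1, 2]

#0 MEM src=r5,r5 dispatched  <A:1 Mu:2 Ld:1 B:1 rd:5 wr:2>
#1 MUL src=r0,r7 dispatched  <A:1 Mu:1 Ld:1 B:1 rd:3 wr:1>
#2 ALU src=r3,r2 dispatched  <A:0 Mu:1 Ld:1 B:1 rd:1 wr:0>
#3 BR src=r3,r0 held:RD_PORT  <A:0 Mu:1 Ld:1 B:1 rd:1 wr:0>
#4 ALU src=r0,r1 held:FU  <A:0 Mu:1 Ld:1 B:1 rd:1 wr:0>
#5 MEM src=r6 held:WR_PORT  <A:0 Mu:1 Ld:1 B:1 rd:1 wr:0>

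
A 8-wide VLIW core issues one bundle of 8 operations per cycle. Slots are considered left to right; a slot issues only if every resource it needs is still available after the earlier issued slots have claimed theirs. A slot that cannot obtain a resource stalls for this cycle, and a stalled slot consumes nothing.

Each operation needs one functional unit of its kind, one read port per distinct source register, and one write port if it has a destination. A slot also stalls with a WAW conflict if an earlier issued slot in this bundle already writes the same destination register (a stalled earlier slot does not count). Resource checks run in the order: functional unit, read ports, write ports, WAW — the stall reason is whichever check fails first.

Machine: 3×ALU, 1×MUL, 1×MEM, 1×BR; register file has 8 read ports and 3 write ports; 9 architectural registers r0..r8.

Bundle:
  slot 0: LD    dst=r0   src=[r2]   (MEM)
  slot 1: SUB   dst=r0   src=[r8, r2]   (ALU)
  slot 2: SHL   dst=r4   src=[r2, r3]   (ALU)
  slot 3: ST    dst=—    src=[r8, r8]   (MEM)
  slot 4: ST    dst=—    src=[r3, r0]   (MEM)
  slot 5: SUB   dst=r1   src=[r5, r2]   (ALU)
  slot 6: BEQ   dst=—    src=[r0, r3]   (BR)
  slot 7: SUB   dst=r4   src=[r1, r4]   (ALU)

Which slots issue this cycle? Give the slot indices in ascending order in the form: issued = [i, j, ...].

slot 0 (MEM): ISSUE — free A3,Mu1,Ld0,B1 rp7 wp2
slot 1 (ALU): stall WAW — free A3,Mu1,Ld0,B1 rp7 wp2
slot 2 (ALU): ISSUE — free A2,Mu1,Ld0,B1 rp5 wp1
slot 3 (MEM): stall FU — free A2,Mu1,Ld0,B1 rp5 wp1
slot 4 (MEM): stall FU — free A2,Mu1,Ld0,B1 rp5 wp1
slot 5 (ALU): ISSUE — free A1,Mu1,Ld0,B1 rp3 wp0
slot 6 (BR): ISSUE — free A1,Mu1,Ld0,B0 rp1 wp0
slot 7 (ALU): stall RD_PORT — free A1,Mu1,Ld0,B0 rp1 wp0

issued = [0, 2, 5, 6]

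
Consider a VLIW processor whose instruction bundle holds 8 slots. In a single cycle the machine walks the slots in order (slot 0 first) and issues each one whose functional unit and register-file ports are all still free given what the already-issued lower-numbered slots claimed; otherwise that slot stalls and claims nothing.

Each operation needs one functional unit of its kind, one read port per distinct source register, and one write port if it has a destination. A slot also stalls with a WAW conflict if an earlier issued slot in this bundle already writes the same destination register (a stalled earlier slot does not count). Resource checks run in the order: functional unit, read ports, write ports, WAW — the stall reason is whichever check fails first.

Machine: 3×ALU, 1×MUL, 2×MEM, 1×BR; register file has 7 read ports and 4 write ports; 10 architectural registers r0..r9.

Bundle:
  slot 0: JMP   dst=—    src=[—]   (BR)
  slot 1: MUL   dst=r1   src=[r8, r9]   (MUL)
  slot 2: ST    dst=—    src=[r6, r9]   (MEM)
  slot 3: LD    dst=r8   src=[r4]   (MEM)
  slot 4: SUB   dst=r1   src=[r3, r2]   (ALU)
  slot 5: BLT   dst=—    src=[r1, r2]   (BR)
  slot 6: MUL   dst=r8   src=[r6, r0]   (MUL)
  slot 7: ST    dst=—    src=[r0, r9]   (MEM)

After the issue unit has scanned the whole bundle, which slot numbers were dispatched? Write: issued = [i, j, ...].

  0. BR ⇒ go  {3A/1Mu/2Ld/0B | 7r 4w}
  1. MUL→r1 ⇒ go  {3A/0Mu/2Ld/0B | 5r 3w}
  2. MEM ⇒ go  {3A/0Mu/1Ld/0B | 3r 3w}
  3. MEM→r8 ⇒ go  {3A/0Mu/0Ld/0B | 2r 2w}
  4. ALU→r1 ⇒ no(WAW)  {3A/0Mu/0Ld/0B | 2r 2w}
  5. BR ⇒ no(FU)  {3A/0Mu/0Ld/0B | 2r 2w}
  6. MUL→r8 ⇒ no(FU)  {3A/0Mu/0Ld/0B | 2r 2w}
  7. MEM ⇒ no(FU)  {3A/0Mu/0Ld/0B | 2r 2w}

issued = [0, 1, 2, 3]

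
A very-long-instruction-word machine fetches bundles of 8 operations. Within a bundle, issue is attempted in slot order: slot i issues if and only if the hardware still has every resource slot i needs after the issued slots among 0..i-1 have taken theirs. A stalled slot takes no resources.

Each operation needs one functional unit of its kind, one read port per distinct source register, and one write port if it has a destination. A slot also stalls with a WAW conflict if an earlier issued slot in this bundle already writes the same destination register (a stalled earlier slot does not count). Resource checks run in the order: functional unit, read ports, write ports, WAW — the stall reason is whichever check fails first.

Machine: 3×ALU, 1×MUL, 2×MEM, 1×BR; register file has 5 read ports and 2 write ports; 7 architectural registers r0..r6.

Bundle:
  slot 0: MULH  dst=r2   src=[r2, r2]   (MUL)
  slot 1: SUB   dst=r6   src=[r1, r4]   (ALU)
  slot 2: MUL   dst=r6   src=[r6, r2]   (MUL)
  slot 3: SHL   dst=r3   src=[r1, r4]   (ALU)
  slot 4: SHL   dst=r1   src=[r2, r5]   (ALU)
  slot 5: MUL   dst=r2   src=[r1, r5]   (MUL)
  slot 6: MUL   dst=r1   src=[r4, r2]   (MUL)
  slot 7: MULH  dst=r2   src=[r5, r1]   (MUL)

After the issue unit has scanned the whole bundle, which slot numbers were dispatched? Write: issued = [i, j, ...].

#0 MUL src=r2,r2 dispatched  <A:3 Mu:0 Ld:2 B:1 rd:4 wr:1>
#1 ALU src=r1,r4 dispatched  <A:2 Mu:0 Ld:2 B:1 rd:2 wr:0>
#2 MUL src=r6,r2 held:FU  <A:2 Mu:0 Ld:2 B:1 rd:2 wr:0>
#3 ALU src=r1,r4 held:WR_PORT  <A:2 Mu:0 Ld:2 B:1 rd:2 wr:0>
#4 ALU src=r2,r5 held:WR_PORT  <A:2 Mu:0 Ld:2 B:1 rd:2 wr:0>
#5 MUL src=r1,r5 held:FU  <A:2 Mu:0 Ld:2 B:1 rd:2 wr:0>
#6 MUL src=r4,r2 held:FU  <A:2 Mu:0 Ld:2 B:1 rd:2 wr:0>
#7 MUL src=r5,r1 held:FU  <A:2 Mu:0 Ld:2 B:1 rd:2 wr:0>

issued = [0, 1]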